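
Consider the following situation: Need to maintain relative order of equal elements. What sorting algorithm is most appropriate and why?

Best choice: Merge sort or Insertion sort
Reason: Both are stable; quicksort and heapsort are not stable


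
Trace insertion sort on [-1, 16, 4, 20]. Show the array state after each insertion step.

First element -1 is already 'sorted'
Insert 16: shifted 0 elements -> [-1, 16, 4, 20]
Insert 4: shifted 1 elements -> [-1, 4, 16, 20]
Insert 20: shifted 0 elements -> [-1, 4, 16, 20]


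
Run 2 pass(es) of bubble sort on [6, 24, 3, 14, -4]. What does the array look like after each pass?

After pass 1: [6, 3, 14, -4, 24] (3 swaps)
After pass 2: [3, 6, -4, 14, 24] (2 swaps)
Total swaps: 5


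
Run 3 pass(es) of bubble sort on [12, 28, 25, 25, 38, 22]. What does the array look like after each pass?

After pass 1: [12, 25, 25, 28, 22, 38] (3 swaps)
After pass 2: [12, 25, 25, 22, 28, 38] (1 swaps)
After pass 3: [12, 25, 22, 25, 28, 38] (1 swaps)
Total swaps: 5


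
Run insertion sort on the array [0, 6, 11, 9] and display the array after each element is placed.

First element 0 is already 'sorted'
Insert 6: shifted 0 elements -> [0, 6, 11, 9]
Insert 11: shifted 0 elements -> [0, 6, 11, 9]
Insert 9: shifted 1 elements -> [0, 6, 9, 11]


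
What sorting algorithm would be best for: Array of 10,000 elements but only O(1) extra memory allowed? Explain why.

Best choice: Heapsort
Reason: Heapsort rearranges the array in place using O(1) auxiliary space and still guarantees O(n log n) time; quicksort partitions in place but needs Theta(log n) stack space for recursion (O(n) in the worst case), and mergesort requires O(n) auxiliary space


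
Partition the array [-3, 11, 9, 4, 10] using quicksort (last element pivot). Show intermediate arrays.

Partition 1: pivot=10 at index 3 -> [-3, 9, 4, 10, 11]
Partition 2: pivot=4 at index 1 -> [-3, 4, 9, 10, 11]


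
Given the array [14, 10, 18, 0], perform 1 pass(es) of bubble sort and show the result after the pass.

After pass 1: [10, 14, 0, 18] (2 swaps)
Total swaps: 2


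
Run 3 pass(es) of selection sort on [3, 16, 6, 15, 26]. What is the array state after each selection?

Pass 1: Select minimum 3 at index 0, swap -> [3, 16, 6, 15, 26]
Pass 2: Select minimum 6 at index 2, swap -> [3, 6, 16, 15, 26]
Pass 3: Select minimum 15 at index 3, swap -> [3, 6, 15, 16, 26]


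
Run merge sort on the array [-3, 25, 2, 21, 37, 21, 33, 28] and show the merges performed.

Divide and conquer:
  Merge [-3] + [25] -> [-3, 25]
  Merge [2] + [21] -> [2, 21]
  Merge [-3, 25] + [2, 21] -> [-3, 2, 21, 25]
  Merge [37] + [21] -> [21, 37]
  Merge [33] + [28] -> [28, 33]
  Merge [21, 37] + [28, 33] -> [21, 28, 33, 37]
  Merge [-3, 2, 21, 25] + [21, 28, 33, 37] -> [-3, 2, 21, 21, 25, 28, 33, 37]


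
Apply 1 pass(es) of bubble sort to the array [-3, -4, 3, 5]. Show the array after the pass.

After pass 1: [-4, -3, 3, 5] (1 swaps)
Total swaps: 1


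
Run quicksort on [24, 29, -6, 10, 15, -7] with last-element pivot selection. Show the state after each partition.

Partition 1: pivot=-7 at index 0 -> [-7, 29, -6, 10, 15, 24]
Partition 2: pivot=24 at index 4 -> [-7, -6, 10, 15, 24, 29]
Partition 3: pivot=15 at index 3 -> [-7, -6, 10, 15, 24, 29]
Partition 4: pivot=10 at index 2 -> [-7, -6, 10, 15, 24, 29]


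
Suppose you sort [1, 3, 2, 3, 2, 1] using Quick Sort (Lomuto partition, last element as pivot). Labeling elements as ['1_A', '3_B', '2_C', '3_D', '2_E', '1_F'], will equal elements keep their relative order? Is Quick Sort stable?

Trace Quick Sort on the labeled array (the key is the number; the letter only tracks identity):
  Partition indices 0..5 around pivot 1_F -> [1_A, 1_F, 2_C, 3_D, 2_E, 3_B]
  Partition indices 2..5 around pivot 3_B -> [1_A, 1_F, 2_C, 3_D, 2_E, 3_B]
  Partition indices 2..4 around pivot 2_E -> [1_A, 1_F, 2_C, 2_E, 3_D, 3_B]
Final order: [1_A, 1_F, 2_C, 2_E, 3_D, 3_B]
Equal keys:
  value 1: originally 1_A, 1_F; after sorting 1_A, 1_F -> order preserved
  value 2: originally 2_C, 2_E; after sorting 2_C, 2_E -> order preserved
  value 3: originally 3_B, 3_D; after sorting 3_D, 3_B -> order changed
Equal keys were reordered, so Quick Sort is not stable: partition swaps elements across long distances and can reorder equal keys. (One such input is enough; an unstable sort may happen to preserve order on other inputs, but it gives no guarantee.)
Answer: Not stable


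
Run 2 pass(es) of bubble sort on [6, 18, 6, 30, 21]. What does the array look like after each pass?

After pass 1: [6, 6, 18, 21, 30] (2 swaps)
After pass 2: [6, 6, 18, 21, 30] (0 swaps)
Total swaps: 2


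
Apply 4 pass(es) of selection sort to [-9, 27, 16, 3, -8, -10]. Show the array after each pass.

Pass 1: Select minimum -10 at index 5, swap -> [-10, 27, 16, 3, -8, -9]
Pass 2: Select minimum -9 at index 5, swap -> [-10, -9, 16, 3, -8, 27]
Pass 3: Select minimum -8 at index 4, swap -> [-10, -9, -8, 3, 16, 27]
Pass 4: Select minimum 3 at index 3, swap -> [-10, -9, -8, 3, 16, 27]


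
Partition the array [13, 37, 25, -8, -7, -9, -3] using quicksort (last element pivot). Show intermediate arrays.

Partition 1: pivot=-3 at index 3 -> [-8, -7, -9, -3, 37, 25, 13]
Partition 2: pivot=-9 at index 0 -> [-9, -7, -8, -3, 37, 25, 13]
Partition 3: pivot=-8 at index 1 -> [-9, -8, -7, -3, 37, 25, 13]
Partition 4: pivot=13 at index 4 -> [-9, -8, -7, -3, 13, 25, 37]
Partition 5: pivot=37 at index 6 -> [-9, -8, -7, -3, 13, 25, 37]


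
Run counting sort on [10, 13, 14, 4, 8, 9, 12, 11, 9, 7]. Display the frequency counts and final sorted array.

Count array: [0, 0, 0, 0, 1, 0, 0, 1, 1, 2, 1, 1, 1, 1, 1]
(count[i] = number of elements equal to i)
Cumulative count: [0, 0, 0, 0, 1, 1, 1, 2, 3, 5, 6, 7, 8, 9, 10]
Sorted: [4, 7, 8, 9, 9, 10, 11, 12, 13, 14]


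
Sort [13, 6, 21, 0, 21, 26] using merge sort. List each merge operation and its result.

Divide and conquer:
  Merge [6] + [21] -> [6, 21]
  Merge [13] + [6, 21] -> [6, 13, 21]
  Merge [21] + [26] -> [21, 26]
  Merge [0] + [21, 26] -> [0, 21, 26]
  Merge [6, 13, 21] + [0, 21, 26] -> [0, 6, 13, 21, 21, 26]


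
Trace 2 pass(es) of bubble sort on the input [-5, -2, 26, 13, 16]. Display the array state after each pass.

After pass 1: [-5, -2, 13, 16, 26] (2 swaps)
After pass 2: [-5, -2, 13, 16, 26] (0 swaps)
Total swaps: 2


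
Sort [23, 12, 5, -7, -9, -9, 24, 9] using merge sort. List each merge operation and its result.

Divide and conquer:
  Merge [23] + [12] -> [12, 23]
  Merge [5] + [-7] -> [-7, 5]
  Merge [12, 23] + [-7, 5] -> [-7, 5, 12, 23]
  Merge [-9] + [-9] -> [-9, -9]
  Merge [24] + [9] -> [9, 24]
  Merge [-9, -9] + [9, 24] -> [-9, -9, 9, 24]
  Merge [-7, 5, 12, 23] + [-9, -9, 9, 24] -> [-9, -9, -7, 5, 9, 12, 23, 24]


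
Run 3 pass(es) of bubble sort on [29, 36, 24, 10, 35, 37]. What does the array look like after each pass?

After pass 1: [29, 24, 10, 35, 36, 37] (3 swaps)
After pass 2: [24, 10, 29, 35, 36, 37] (2 swaps)
After pass 3: [10, 24, 29, 35, 36, 37] (1 swaps)
Total swaps: 6


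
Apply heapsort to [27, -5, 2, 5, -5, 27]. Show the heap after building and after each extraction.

Build heap: [27, 5, 27, -5, -5, 2]
Extract 27: [27, 5, 2, -5, -5, 27]
Extract 27: [5, -5, 2, -5, 27, 27]
Extract 5: [2, -5, -5, 5, 27, 27]
Extract 2: [-5, -5, 2, 5, 27, 27]
Extract -5: [-5, -5, 2, 5, 27, 27]


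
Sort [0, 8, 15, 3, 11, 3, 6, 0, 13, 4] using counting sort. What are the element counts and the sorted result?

Count array: [2, 0, 0, 2, 1, 0, 1, 0, 1, 0, 0, 1, 0, 1, 0, 1]
(count[i] = number of elements equal to i)
Cumulative count: [2, 2, 2, 4, 5, 5, 6, 6, 7, 7, 7, 8, 8, 9, 9, 10]
Sorted: [0, 0, 3, 3, 4, 6, 8, 11, 13, 15]


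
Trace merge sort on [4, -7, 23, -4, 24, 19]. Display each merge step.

Divide and conquer:
  Merge [-7] + [23] -> [-7, 23]
  Merge [4] + [-7, 23] -> [-7, 4, 23]
  Merge [24] + [19] -> [19, 24]
  Merge [-4] + [19, 24] -> [-4, 19, 24]
  Merge [-7, 4, 23] + [-4, 19, 24] -> [-7, -4, 4, 19, 23, 24]


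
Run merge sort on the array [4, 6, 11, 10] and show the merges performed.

Divide and conquer:
  Merge [4] + [6] -> [4, 6]
  Merge [11] + [10] -> [10, 11]
  Merge [4, 6] + [10, 11] -> [4, 6, 10, 11]


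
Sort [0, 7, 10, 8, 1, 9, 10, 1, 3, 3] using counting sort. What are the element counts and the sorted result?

Count array: [1, 2, 0, 2, 0, 0, 0, 1, 1, 1, 2]
(count[i] = number of elements equal to i)
Cumulative count: [1, 3, 3, 5, 5, 5, 5, 6, 7, 8, 10]
Sorted: [0, 1, 1, 3, 3, 7, 8, 9, 10, 10]


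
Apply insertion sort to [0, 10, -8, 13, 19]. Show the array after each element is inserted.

First element 0 is already 'sorted'
Insert 10: shifted 0 elements -> [0, 10, -8, 13, 19]
Insert -8: shifted 2 elements -> [-8, 0, 10, 13, 19]
Insert 13: shifted 0 elements -> [-8, 0, 10, 13, 19]
Insert 19: shifted 0 elements -> [-8, 0, 10, 13, 19]


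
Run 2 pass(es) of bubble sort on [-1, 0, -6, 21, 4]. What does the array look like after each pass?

After pass 1: [-1, -6, 0, 4, 21] (2 swaps)
After pass 2: [-6, -1, 0, 4, 21] (1 swaps)
Total swaps: 3


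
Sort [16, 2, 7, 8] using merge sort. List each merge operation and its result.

Divide and conquer:
  Merge [16] + [2] -> [2, 16]
  Merge [7] + [8] -> [7, 8]
  Merge [2, 16] + [7, 8] -> [2, 7, 8, 16]


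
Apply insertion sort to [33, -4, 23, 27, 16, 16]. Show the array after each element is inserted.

First element 33 is already 'sorted'
Insert -4: shifted 1 elements -> [-4, 33, 23, 27, 16, 16]
Insert 23: shifted 1 elements -> [-4, 23, 33, 27, 16, 16]
Insert 27: shifted 1 elements -> [-4, 23, 27, 33, 16, 16]
Insert 16: shifted 3 elements -> [-4, 16, 23, 27, 33, 16]
Insert 16: shifted 3 elements -> [-4, 16, 16, 23, 27, 33]


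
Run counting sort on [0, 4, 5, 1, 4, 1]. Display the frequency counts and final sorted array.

Count array: [1, 2, 0, 0, 2, 1]
(count[i] = number of elements equal to i)
Cumulative count: [1, 3, 3, 3, 5, 6]
Sorted: [0, 1, 1, 4, 4, 5]


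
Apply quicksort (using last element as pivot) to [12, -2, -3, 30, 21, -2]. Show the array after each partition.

Partition 1: pivot=-2 at index 2 -> [-2, -3, -2, 30, 21, 12]
Partition 2: pivot=-3 at index 0 -> [-3, -2, -2, 30, 21, 12]
Partition 3: pivot=12 at index 3 -> [-3, -2, -2, 12, 21, 30]
Partition 4: pivot=30 at index 5 -> [-3, -2, -2, 12, 21, 30]


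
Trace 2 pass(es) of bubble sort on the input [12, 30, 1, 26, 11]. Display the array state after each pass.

After pass 1: [12, 1, 26, 11, 30] (3 swaps)
After pass 2: [1, 12, 11, 26, 30] (2 swaps)
Total swaps: 5


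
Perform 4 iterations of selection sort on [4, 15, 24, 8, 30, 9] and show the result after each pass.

Pass 1: Select minimum 4 at index 0, swap -> [4, 15, 24, 8, 30, 9]
Pass 2: Select minimum 8 at index 3, swap -> [4, 8, 24, 15, 30, 9]
Pass 3: Select minimum 9 at index 5, swap -> [4, 8, 9, 15, 30, 24]
Pass 4: Select minimum 15 at index 3, swap -> [4, 8, 9, 15, 30, 24]


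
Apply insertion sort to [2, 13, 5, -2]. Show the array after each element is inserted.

First element 2 is already 'sorted'
Insert 13: shifted 0 elements -> [2, 13, 5, -2]
Insert 5: shifted 1 elements -> [2, 5, 13, -2]
Insert -2: shifted 3 elements -> [-2, 2, 5, 13]


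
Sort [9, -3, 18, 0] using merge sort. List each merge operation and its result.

Divide and conquer:
  Merge [9] + [-3] -> [-3, 9]
  Merge [18] + [0] -> [0, 18]
  Merge [-3, 9] + [0, 18] -> [-3, 0, 9, 18]


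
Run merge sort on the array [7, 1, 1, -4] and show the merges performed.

Divide and conquer:
  Merge [7] + [1] -> [1, 7]
  Merge [1] + [-4] -> [-4, 1]
  Merge [1, 7] + [-4, 1] -> [-4, 1, 1, 7]


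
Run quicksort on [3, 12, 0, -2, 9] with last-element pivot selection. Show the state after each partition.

Partition 1: pivot=9 at index 3 -> [3, 0, -2, 9, 12]
Partition 2: pivot=-2 at index 0 -> [-2, 0, 3, 9, 12]
Partition 3: pivot=3 at index 2 -> [-2, 0, 3, 9, 12]


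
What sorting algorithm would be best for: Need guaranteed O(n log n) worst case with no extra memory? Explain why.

Best choice: Heapsort
Reason: Heapsort is O(n log n) worst case and sorts in-place; quicksort can degrade to O(n^2)


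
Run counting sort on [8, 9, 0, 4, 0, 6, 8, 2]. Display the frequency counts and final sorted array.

Count array: [2, 0, 1, 0, 1, 0, 1, 0, 2, 1]
(count[i] = number of elements equal to i)
Cumulative count: [2, 2, 3, 3, 4, 4, 5, 5, 7, 8]
Sorted: [0, 0, 2, 4, 6, 8, 8, 9]


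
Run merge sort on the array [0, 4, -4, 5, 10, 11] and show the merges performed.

Divide and conquer:
  Merge [4] + [-4] -> [-4, 4]
  Merge [0] + [-4, 4] -> [-4, 0, 4]
  Merge [10] + [11] -> [10, 11]
  Merge [5] + [10, 11] -> [5, 10, 11]
  Merge [-4, 0, 4] + [5, 10, 11] -> [-4, 0, 4, 5, 10, 11]


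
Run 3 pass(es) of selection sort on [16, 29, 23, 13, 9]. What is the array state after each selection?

Pass 1: Select minimum 9 at index 4, swap -> [9, 29, 23, 13, 16]
Pass 2: Select minimum 13 at index 3, swap -> [9, 13, 23, 29, 16]
Pass 3: Select minimum 16 at index 4, swap -> [9, 13, 16, 29, 23]


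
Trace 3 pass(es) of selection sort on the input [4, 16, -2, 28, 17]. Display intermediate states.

Pass 1: Select minimum -2 at index 2, swap -> [-2, 16, 4, 28, 17]
Pass 2: Select minimum 4 at index 2, swap -> [-2, 4, 16, 28, 17]
Pass 3: Select minimum 16 at index 2, swap -> [-2, 4, 16, 28, 17]


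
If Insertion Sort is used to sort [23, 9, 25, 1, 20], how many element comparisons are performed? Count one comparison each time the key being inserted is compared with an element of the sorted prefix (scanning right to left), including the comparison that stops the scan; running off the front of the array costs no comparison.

Insert 9: 23 > 9 (shift), reached front = 1 comparison(s) -> [9, 23, 25, 1, 20]
Insert 25: 23 <= 25 (stop) = 1 comparison(s) -> [9, 23, 25, 1, 20]
Insert 1: 25 > 1 (shift), 23 > 1 (shift), 9 > 1 (shift), reached front = 3 comparison(s) -> [1, 9, 23, 25, 20]
Insert 20: 25 > 20 (shift), 23 > 20 (shift), 9 <= 20 (stop) = 3 comparison(s) -> [1, 9, 20, 23, 25]
Total comparisons: 1 + 1 + 3 + 3 = 8


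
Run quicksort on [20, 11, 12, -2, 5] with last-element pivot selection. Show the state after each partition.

Partition 1: pivot=5 at index 1 -> [-2, 5, 12, 20, 11]
Partition 2: pivot=11 at index 2 -> [-2, 5, 11, 20, 12]
Partition 3: pivot=12 at index 3 -> [-2, 5, 11, 12, 20]


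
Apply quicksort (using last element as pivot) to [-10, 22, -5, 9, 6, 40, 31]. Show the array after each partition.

Partition 1: pivot=31 at index 5 -> [-10, 22, -5, 9, 6, 31, 40]
Partition 2: pivot=6 at index 2 -> [-10, -5, 6, 9, 22, 31, 40]
Partition 3: pivot=-5 at index 1 -> [-10, -5, 6, 9, 22, 31, 40]
Partition 4: pivot=22 at index 4 -> [-10, -5, 6, 9, 22, 31, 40]


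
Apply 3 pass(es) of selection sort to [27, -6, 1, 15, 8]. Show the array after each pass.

Pass 1: Select minimum -6 at index 1, swap -> [-6, 27, 1, 15, 8]
Pass 2: Select minimum 1 at index 2, swap -> [-6, 1, 27, 15, 8]
Pass 3: Select minimum 8 at index 4, swap -> [-6, 1, 8, 15, 27]


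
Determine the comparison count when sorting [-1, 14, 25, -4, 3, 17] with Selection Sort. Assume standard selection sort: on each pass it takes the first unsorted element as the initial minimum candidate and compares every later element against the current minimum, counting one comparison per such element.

Pass 1: scan indices 1..5 for the minimum = 5 comparison(s); min is -4, place at index 0 -> [-4, 14, 25, -1, 3, 17]
Pass 2: scan indices 2..5 for the minimum = 4 comparison(s); min is -1, place at index 1 -> [-4, -1, 25, 14, 3, 17]
Pass 3: scan indices 3..5 for the minimum = 3 comparison(s); min is 3, place at index 2 -> [-4, -1, 3, 14, 25, 17]
Pass 4: scan indices 4..5 for the minimum = 2 comparison(s); min is 14, place at index 3 -> [-4, -1, 3, 14, 25, 17]
Pass 5: scan indices 5..5 for the minimum = 1 comparison(s); min is 17, place at index 4 -> [-4, -1, 3, 14, 17, 25]
Selection sort always scans the whole unsorted suffix, so the count is (n-1) + (n-2) + ... + 1 = n(n-1)/2 = 6*5/2 = 15 regardless of the input order.
Total comparisons: 5 + 4 + 3 + 2 + 1 = 15


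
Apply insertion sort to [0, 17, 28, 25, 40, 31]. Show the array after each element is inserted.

First element 0 is already 'sorted'
Insert 17: shifted 0 elements -> [0, 17, 28, 25, 40, 31]
Insert 28: shifted 0 elements -> [0, 17, 28, 25, 40, 31]
Insert 25: shifted 1 elements -> [0, 17, 25, 28, 40, 31]
Insert 40: shifted 0 elements -> [0, 17, 25, 28, 40, 31]
Insert 31: shifted 1 elements -> [0, 17, 25, 28, 31, 40]


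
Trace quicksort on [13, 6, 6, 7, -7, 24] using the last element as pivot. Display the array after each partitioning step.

Partition 1: pivot=24 at index 5 -> [13, 6, 6, 7, -7, 24]
Partition 2: pivot=-7 at index 0 -> [-7, 6, 6, 7, 13, 24]
Partition 3: pivot=13 at index 4 -> [-7, 6, 6, 7, 13, 24]
Partition 4: pivot=7 at index 3 -> [-7, 6, 6, 7, 13, 24]
Partition 5: pivot=6 at index 2 -> [-7, 6, 6, 7, 13, 24]


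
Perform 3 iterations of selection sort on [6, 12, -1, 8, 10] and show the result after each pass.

Pass 1: Select minimum -1 at index 2, swap -> [-1, 12, 6, 8, 10]
Pass 2: Select minimum 6 at index 2, swap -> [-1, 6, 12, 8, 10]
Pass 3: Select minimum 8 at index 3, swap -> [-1, 6, 8, 12, 10]


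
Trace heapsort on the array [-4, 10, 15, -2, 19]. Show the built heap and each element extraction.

Build heap: [19, 10, 15, -2, -4]
Extract 19: [15, 10, -4, -2, 19]
Extract 15: [10, -2, -4, 15, 19]
Extract 10: [-2, -4, 10, 15, 19]
Extract -2: [-4, -2, 10, 15, 19]


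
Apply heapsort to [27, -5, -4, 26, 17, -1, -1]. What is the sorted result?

Build heap: [27, 26, -1, -5, 17, -4, -1]
Extract 27: [26, 17, -1, -5, -1, -4, 27]
Extract 26: [17, -1, -1, -5, -4, 26, 27]
Extract 17: [-1, -4, -1, -5, 17, 26, 27]
Extract -1: [-1, -4, -5, -1, 17, 26, 27]
Extract -1: [-4, -5, -1, -1, 17, 26, 27]
Extract -4: [-5, -4, -1, -1, 17, 26, 27]


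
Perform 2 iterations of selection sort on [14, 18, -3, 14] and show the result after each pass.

Pass 1: Select minimum -3 at index 2, swap -> [-3, 18, 14, 14]
Pass 2: Select minimum 14 at index 2, swap -> [-3, 14, 18, 14]


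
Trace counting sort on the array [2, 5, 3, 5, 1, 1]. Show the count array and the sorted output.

Count array: [0, 2, 1, 1, 0, 2]
(count[i] = number of elements equal to i)
Cumulative count: [0, 2, 3, 4, 4, 6]
Sorted: [1, 1, 2, 3, 5, 5]


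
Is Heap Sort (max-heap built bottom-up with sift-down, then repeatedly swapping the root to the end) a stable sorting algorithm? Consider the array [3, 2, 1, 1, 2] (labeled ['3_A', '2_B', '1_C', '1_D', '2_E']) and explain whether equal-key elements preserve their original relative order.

Trace Heap Sort on the labeled array (the key is the number; the letter only tracks identity):
  Build max-heap: [3_A, 2_B, 1_C, 1_D, 2_E]
  Swap root 3_A to index 4, re-heapify first 4 -> [2_E, 2_B, 1_C, 1_D, 3_A]
  Swap root 2_E to index 3, re-heapify first 3 -> [2_B, 1_D, 1_C, 2_E, 3_A]
  Swap root 2_B to index 2, re-heapify first 2 -> [1_C, 1_D, 2_B, 2_E, 3_A]
  Swap root 1_C to index 1, re-heapify first 1 -> [1_D, 1_C, 2_B, 2_E, 3_A]
Final order: [1_D, 1_C, 2_B, 2_E, 3_A]
Equal keys:
  value 1: originally 1_C, 1_D; after sorting 1_D, 1_C -> order changed
  value 2: originally 2_B, 2_E; after sorting 2_B, 2_E -> order preserved
Equal keys were reordered, so Heap Sort is not stable: heap construction and root-to-end swaps move elements without regard to the original order of equal keys. (One such input is enough; an unstable sort may happen to preserve order on other inputs, but it gives no guarantee.)
Answer: Not stable


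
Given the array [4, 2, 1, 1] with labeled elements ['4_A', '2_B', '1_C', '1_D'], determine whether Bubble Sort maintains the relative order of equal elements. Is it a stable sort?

Trace Bubble Sort on the labeled array (the key is the number; the letter only tracks identity):
  After pass 1: [2_B, 1_C, 1_D, 4_A]
  After pass 2: [1_C, 1_D, 2_B, 4_A]
  After pass 3: [1_C, 1_D, 2_B, 4_A] (no swaps, done)
Final order: [1_C, 1_D, 2_B, 4_A]
Equal keys:
  value 1: originally 1_C, 1_D; after sorting 1_C, 1_D -> order preserved
All equal keys kept their original relative order. Bubble Sort is stable: it only swaps adjacent elements when the left one is strictly greater, so equal keys never move past each other.
Answer: Stable


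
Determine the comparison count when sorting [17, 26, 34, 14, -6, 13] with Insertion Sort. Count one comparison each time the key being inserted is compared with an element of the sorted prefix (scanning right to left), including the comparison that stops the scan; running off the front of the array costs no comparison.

Insert 26: 17 <= 26 (stop) = 1 comparison(s) -> [17, 26, 34, 14, -6, 13]
Insert 34: 26 <= 34 (stop) = 1 comparison(s) -> [17, 26, 34, 14, -6, 13]
Insert 14: 34 > 14 (shift), 26 > 14 (shift), 17 > 14 (shift), reached front = 3 comparison(s) -> [14, 17, 26, 34, -6, 13]
Insert -6: 34 > -6 (shift), 26 > -6 (shift), 17 > -6 (shift), 14 > -6 (shift), reached front = 4 comparison(s) -> [-6, 14, 17, 26, 34, 13]
Insert 13: 34 > 13 (shift), 26 > 13 (shift), 17 > 13 (shift), 14 > 13 (shift), -6 <= 13 (stop) = 5 comparison(s) -> [-6, 13, 14, 17, 26, 34]
Total comparisons: 1 + 1 + 3 + 4 + 5 = 14


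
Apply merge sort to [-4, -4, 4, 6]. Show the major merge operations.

Divide and conquer:
  Merge [-4] + [-4] -> [-4, -4]
  Merge [4] + [6] -> [4, 6]
  Merge [-4, -4] + [4, 6] -> [-4, -4, 4, 6]


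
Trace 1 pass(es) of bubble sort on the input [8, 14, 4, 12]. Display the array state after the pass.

After pass 1: [8, 4, 12, 14] (2 swaps)
Total swaps: 2


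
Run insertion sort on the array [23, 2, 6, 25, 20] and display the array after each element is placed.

First element 23 is already 'sorted'
Insert 2: shifted 1 elements -> [2, 23, 6, 25, 20]
Insert 6: shifted 1 elements -> [2, 6, 23, 25, 20]
Insert 25: shifted 0 elements -> [2, 6, 23, 25, 20]
Insert 20: shifted 2 elements -> [2, 6, 20, 23, 25]


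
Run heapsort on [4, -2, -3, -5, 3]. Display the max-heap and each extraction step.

Build heap: [4, 3, -3, -5, -2]
Extract 4: [3, -2, -3, -5, 4]
Extract 3: [-2, -5, -3, 3, 4]
Extract -2: [-3, -5, -2, 3, 4]
Extract -3: [-5, -3, -2, 3, 4]


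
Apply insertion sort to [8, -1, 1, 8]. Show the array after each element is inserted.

First element 8 is already 'sorted'
Insert -1: shifted 1 elements -> [-1, 8, 1, 8]
Insert 1: shifted 1 elements -> [-1, 1, 8, 8]
Insert 8: shifted 0 elements -> [-1, 1, 8, 8]


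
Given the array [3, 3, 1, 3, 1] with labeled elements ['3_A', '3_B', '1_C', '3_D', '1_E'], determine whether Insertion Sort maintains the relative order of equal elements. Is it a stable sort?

Trace Insertion Sort on the labeled array (the key is the number; the letter only tracks identity):
  Insert 3_B at index 1: [3_A, 3_B, 1_C, 3_D, 1_E]
  Insert 1_C at index 0: [1_C, 3_A, 3_B, 3_D, 1_E]
  Insert 3_D at index 3: [1_C, 3_A, 3_B, 3_D, 1_E]
  Insert 1_E at index 1: [1_C, 1_E, 3_A, 3_B, 3_D]
Final order: [1_C, 1_E, 3_A, 3_B, 3_D]
Equal keys:
  value 1: originally 1_C, 1_E; after sorting 1_C, 1_E -> order preserved
  value 3: originally 3_A, 3_B, 3_D; after sorting 3_A, 3_B, 3_D -> order preserved
All equal keys kept their original relative order. Insertion Sort is stable: elements are shifted only while they are strictly greater than the key, so a key is inserted after any equal elements already placed.
Answer: Stable


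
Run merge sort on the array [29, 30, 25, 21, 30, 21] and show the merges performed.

Divide and conquer:
  Merge [30] + [25] -> [25, 30]
  Merge [29] + [25, 30] -> [25, 29, 30]
  Merge [30] + [21] -> [21, 30]
  Merge [21] + [21, 30] -> [21, 21, 30]
  Merge [25, 29, 30] + [21, 21, 30] -> [21, 21, 25, 29, 30, 30]


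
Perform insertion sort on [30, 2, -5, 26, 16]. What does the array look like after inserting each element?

First element 30 is already 'sorted'
Insert 2: shifted 1 elements -> [2, 30, -5, 26, 16]
Insert -5: shifted 2 elements -> [-5, 2, 30, 26, 16]
Insert 26: shifted 1 elements -> [-5, 2, 26, 30, 16]
Insert 16: shifted 2 elements -> [-5, 2, 16, 26, 30]


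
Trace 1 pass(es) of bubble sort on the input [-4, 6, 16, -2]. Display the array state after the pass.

After pass 1: [-4, 6, -2, 16] (1 swaps)
Total swaps: 1


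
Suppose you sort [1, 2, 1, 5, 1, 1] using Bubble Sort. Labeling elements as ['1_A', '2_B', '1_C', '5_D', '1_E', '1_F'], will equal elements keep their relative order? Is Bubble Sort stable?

Trace Bubble Sort on the labeled array (the key is the number; the letter only tracks identity):
  After pass 1: [1_A, 1_C, 2_B, 1_E, 1_F, 5_D]
  After pass 2: [1_A, 1_C, 1_E, 1_F, 2_B, 5_D]
  After pass 3: [1_A, 1_C, 1_E, 1_F, 2_B, 5_D] (no swaps, done)
Final order: [1_A, 1_C, 1_E, 1_F, 2_B, 5_D]
Equal keys:
  value 1: originally 1_A, 1_C, 1_E, 1_F; after sorting 1_A, 1_C, 1_E, 1_F -> order preserved
All equal keys kept their original relative order. Bubble Sort is stable: it only swaps adjacent elements when the left one is strictly greater, so equal keys never move past each other.
Answer: Stable


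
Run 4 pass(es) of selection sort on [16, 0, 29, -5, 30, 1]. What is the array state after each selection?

Pass 1: Select minimum -5 at index 3, swap -> [-5, 0, 29, 16, 30, 1]
Pass 2: Select minimum 0 at index 1, swap -> [-5, 0, 29, 16, 30, 1]
Pass 3: Select minimum 1 at index 5, swap -> [-5, 0, 1, 16, 30, 29]
Pass 4: Select minimum 16 at index 3, swap -> [-5, 0, 1, 16, 30, 29]


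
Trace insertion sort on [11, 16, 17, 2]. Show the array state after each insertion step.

First element 11 is already 'sorted'
Insert 16: shifted 0 elements -> [11, 16, 17, 2]
Insert 17: shifted 0 elements -> [11, 16, 17, 2]
Insert 2: shifted 3 elements -> [2, 11, 16, 17]


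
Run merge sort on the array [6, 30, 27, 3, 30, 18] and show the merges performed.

Divide and conquer:
  Merge [30] + [27] -> [27, 30]
  Merge [6] + [27, 30] -> [6, 27, 30]
  Merge [30] + [18] -> [18, 30]
  Merge [3] + [18, 30] -> [3, 18, 30]
  Merge [6, 27, 30] + [3, 18, 30] -> [3, 6, 18, 27, 30, 30]


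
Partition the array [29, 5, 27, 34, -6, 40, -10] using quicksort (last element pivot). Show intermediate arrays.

Partition 1: pivot=-10 at index 0 -> [-10, 5, 27, 34, -6, 40, 29]
Partition 2: pivot=29 at index 4 -> [-10, 5, 27, -6, 29, 40, 34]
Partition 3: pivot=-6 at index 1 -> [-10, -6, 27, 5, 29, 40, 34]
Partition 4: pivot=5 at index 2 -> [-10, -6, 5, 27, 29, 40, 34]
Partition 5: pivot=34 at index 5 -> [-10, -6, 5, 27, 29, 34, 40]


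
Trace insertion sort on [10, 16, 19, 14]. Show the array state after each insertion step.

First element 10 is already 'sorted'
Insert 16: shifted 0 elements -> [10, 16, 19, 14]
Insert 19: shifted 0 elements -> [10, 16, 19, 14]
Insert 14: shifted 2 elements -> [10, 14, 16, 19]


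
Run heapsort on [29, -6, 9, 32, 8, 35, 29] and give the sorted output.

Build heap: [35, 32, 29, -6, 8, 9, 29]
Extract 35: [32, 29, 29, -6, 8, 9, 35]
Extract 32: [29, 9, 29, -6, 8, 32, 35]
Extract 29: [29, 9, 8, -6, 29, 32, 35]
Extract 29: [9, -6, 8, 29, 29, 32, 35]
Extract 9: [8, -6, 9, 29, 29, 32, 35]
Extract 8: [-6, 8, 9, 29, 29, 32, 35]


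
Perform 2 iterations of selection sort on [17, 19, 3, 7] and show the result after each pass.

Pass 1: Select minimum 3 at index 2, swap -> [3, 19, 17, 7]
Pass 2: Select minimum 7 at index 3, swap -> [3, 7, 17, 19]


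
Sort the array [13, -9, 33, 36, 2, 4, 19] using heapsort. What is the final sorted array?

Build heap: [36, 13, 33, -9, 2, 4, 19]
Extract 36: [33, 13, 19, -9, 2, 4, 36]
Extract 33: [19, 13, 4, -9, 2, 33, 36]
Extract 19: [13, 2, 4, -9, 19, 33, 36]
Extract 13: [4, 2, -9, 13, 19, 33, 36]
Extract 4: [2, -9, 4, 13, 19, 33, 36]
Extract 2: [-9, 2, 4, 13, 19, 33, 36]


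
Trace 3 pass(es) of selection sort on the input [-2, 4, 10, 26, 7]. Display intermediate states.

Pass 1: Select minimum -2 at index 0, swap -> [-2, 4, 10, 26, 7]
Pass 2: Select minimum 4 at index 1, swap -> [-2, 4, 10, 26, 7]
Pass 3: Select minimum 7 at index 4, swap -> [-2, 4, 7, 26, 10]


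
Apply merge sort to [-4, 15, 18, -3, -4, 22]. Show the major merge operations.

Divide and conquer:
  Merge [15] + [18] -> [15, 18]
  Merge [-4] + [15, 18] -> [-4, 15, 18]
  Merge [-4] + [22] -> [-4, 22]
  Merge [-3] + [-4, 22] -> [-4, -3, 22]
  Merge [-4, 15, 18] + [-4, -3, 22] -> [-4, -4, -3, 15, 18, 22]


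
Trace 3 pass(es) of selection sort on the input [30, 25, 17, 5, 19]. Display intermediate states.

Pass 1: Select minimum 5 at index 3, swap -> [5, 25, 17, 30, 19]
Pass 2: Select minimum 17 at index 2, swap -> [5, 17, 25, 30, 19]
Pass 3: Select minimum 19 at index 4, swap -> [5, 17, 19, 30, 25]


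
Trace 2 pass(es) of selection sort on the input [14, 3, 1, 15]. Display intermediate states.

Pass 1: Select minimum 1 at index 2, swap -> [1, 3, 14, 15]
Pass 2: Select minimum 3 at index 1, swap -> [1, 3, 14, 15]


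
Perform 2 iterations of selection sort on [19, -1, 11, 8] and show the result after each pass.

Pass 1: Select minimum -1 at index 1, swap -> [-1, 19, 11, 8]
Pass 2: Select minimum 8 at index 3, swap -> [-1, 8, 11, 19]


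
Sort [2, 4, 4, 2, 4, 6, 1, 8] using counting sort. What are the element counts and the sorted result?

Count array: [0, 1, 2, 0, 3, 0, 1, 0, 1]
(count[i] = number of elements equal to i)
Cumulative count: [0, 1, 3, 3, 6, 6, 7, 7, 8]
Sorted: [1, 2, 2, 4, 4, 4, 6, 8]


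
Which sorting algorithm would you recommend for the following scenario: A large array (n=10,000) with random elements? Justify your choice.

Best choice: Quicksort or Mergesort
Reason: Both have O(n log n) average case; quicksort has lower constant factors


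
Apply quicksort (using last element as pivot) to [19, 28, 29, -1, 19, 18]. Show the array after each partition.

Partition 1: pivot=18 at index 1 -> [-1, 18, 29, 19, 19, 28]
Partition 2: pivot=28 at index 4 -> [-1, 18, 19, 19, 28, 29]
Partition 3: pivot=19 at index 3 -> [-1, 18, 19, 19, 28, 29]


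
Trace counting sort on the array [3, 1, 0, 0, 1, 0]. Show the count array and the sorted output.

Count array: [3, 2, 0, 1]
(count[i] = number of elements equal to i)
Cumulative count: [3, 5, 5, 6]
Sorted: [0, 0, 0, 1, 1, 3]


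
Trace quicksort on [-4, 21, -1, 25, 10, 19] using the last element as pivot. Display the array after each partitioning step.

Partition 1: pivot=19 at index 3 -> [-4, -1, 10, 19, 21, 25]
Partition 2: pivot=10 at index 2 -> [-4, -1, 10, 19, 21, 25]
Partition 3: pivot=-1 at index 1 -> [-4, -1, 10, 19, 21, 25]
Partition 4: pivot=25 at index 5 -> [-4, -1, 10, 19, 21, 25]


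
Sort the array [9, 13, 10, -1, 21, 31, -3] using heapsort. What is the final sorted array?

Build heap: [31, 21, 10, -1, 13, 9, -3]
Extract 31: [21, 13, 10, -1, -3, 9, 31]
Extract 21: [13, 9, 10, -1, -3, 21, 31]
Extract 13: [10, 9, -3, -1, 13, 21, 31]
Extract 10: [9, -1, -3, 10, 13, 21, 31]
Extract 9: [-1, -3, 9, 10, 13, 21, 31]
Extract -1: [-3, -1, 9, 10, 13, 21, 31]


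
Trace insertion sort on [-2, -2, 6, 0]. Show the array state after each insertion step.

First element -2 is already 'sorted'
Insert -2: shifted 0 elements -> [-2, -2, 6, 0]
Insert 6: shifted 0 elements -> [-2, -2, 6, 0]
Insert 0: shifted 1 elements -> [-2, -2, 0, 6]


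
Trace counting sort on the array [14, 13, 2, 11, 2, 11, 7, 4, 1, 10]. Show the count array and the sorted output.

Count array: [0, 1, 2, 0, 1, 0, 0, 1, 0, 0, 1, 2, 0, 1, 1]
(count[i] = number of elements equal to i)
Cumulative count: [0, 1, 3, 3, 4, 4, 4, 5, 5, 5, 6, 8, 8, 9, 10]
Sorted: [1, 2, 2, 4, 7, 10, 11, 11, 13, 14]


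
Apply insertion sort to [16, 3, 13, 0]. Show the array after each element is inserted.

First element 16 is already 'sorted'
Insert 3: shifted 1 elements -> [3, 16, 13, 0]
Insert 13: shifted 1 elements -> [3, 13, 16, 0]
Insert 0: shifted 3 elements -> [0, 3, 13, 16]


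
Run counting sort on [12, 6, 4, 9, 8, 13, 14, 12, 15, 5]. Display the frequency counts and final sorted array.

Count array: [0, 0, 0, 0, 1, 1, 1, 0, 1, 1, 0, 0, 2, 1, 1, 1]
(count[i] = number of elements equal to i)
Cumulative count: [0, 0, 0, 0, 1, 2, 3, 3, 4, 5, 5, 5, 7, 8, 9, 10]
Sorted: [4, 5, 6, 8, 9, 12, 12, 13, 14, 15]


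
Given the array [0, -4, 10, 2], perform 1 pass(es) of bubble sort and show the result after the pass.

After pass 1: [-4, 0, 2, 10] (2 swaps)
Total swaps: 2


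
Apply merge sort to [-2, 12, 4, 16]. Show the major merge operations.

Divide and conquer:
  Merge [-2] + [12] -> [-2, 12]
  Merge [4] + [16] -> [4, 16]
  Merge [-2, 12] + [4, 16] -> [-2, 4, 12, 16]


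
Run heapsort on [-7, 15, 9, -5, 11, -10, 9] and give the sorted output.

Build heap: [15, 11, 9, -5, -7, -10, 9]
Extract 15: [11, 9, 9, -5, -7, -10, 15]
Extract 11: [9, -5, 9, -10, -7, 11, 15]
Extract 9: [9, -5, -7, -10, 9, 11, 15]
Extract 9: [-5, -10, -7, 9, 9, 11, 15]
Extract -5: [-7, -10, -5, 9, 9, 11, 15]
Extract -7: [-10, -7, -5, 9, 9, 11, 15]


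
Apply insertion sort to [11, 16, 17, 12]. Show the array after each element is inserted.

First element 11 is already 'sorted'
Insert 16: shifted 0 elements -> [11, 16, 17, 12]
Insert 17: shifted 0 elements -> [11, 16, 17, 12]
Insert 12: shifted 2 elements -> [11, 12, 16, 17]


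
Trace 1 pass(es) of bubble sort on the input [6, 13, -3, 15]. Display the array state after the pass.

After pass 1: [6, -3, 13, 15] (1 swaps)
Total swaps: 1


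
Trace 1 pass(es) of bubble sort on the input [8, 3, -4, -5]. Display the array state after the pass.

After pass 1: [3, -4, -5, 8] (3 swaps)
Total swaps: 3


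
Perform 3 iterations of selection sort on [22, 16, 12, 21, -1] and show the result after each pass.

Pass 1: Select minimum -1 at index 4, swap -> [-1, 16, 12, 21, 22]
Pass 2: Select minimum 12 at index 2, swap -> [-1, 12, 16, 21, 22]
Pass 3: Select minimum 16 at index 2, swap -> [-1, 12, 16, 21, 22]


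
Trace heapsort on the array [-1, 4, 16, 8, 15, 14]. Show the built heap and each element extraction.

Build heap: [16, 15, 14, 8, 4, -1]
Extract 16: [15, 8, 14, -1, 4, 16]
Extract 15: [14, 8, 4, -1, 15, 16]
Extract 14: [8, -1, 4, 14, 15, 16]
Extract 8: [4, -1, 8, 14, 15, 16]
Extract 4: [-1, 4, 8, 14, 15, 16]


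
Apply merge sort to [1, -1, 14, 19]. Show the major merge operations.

Divide and conquer:
  Merge [1] + [-1] -> [-1, 1]
  Merge [14] + [19] -> [14, 19]
  Merge [-1, 1] + [14, 19] -> [-1, 1, 14, 19]


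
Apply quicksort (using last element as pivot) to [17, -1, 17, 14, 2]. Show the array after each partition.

Partition 1: pivot=2 at index 1 -> [-1, 2, 17, 14, 17]
Partition 2: pivot=17 at index 4 -> [-1, 2, 17, 14, 17]
Partition 3: pivot=14 at index 2 -> [-1, 2, 14, 17, 17]


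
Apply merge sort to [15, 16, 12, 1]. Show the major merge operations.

Divide and conquer:
  Merge [15] + [16] -> [15, 16]
  Merge [12] + [1] -> [1, 12]
  Merge [15, 16] + [1, 12] -> [1, 12, 15, 16]


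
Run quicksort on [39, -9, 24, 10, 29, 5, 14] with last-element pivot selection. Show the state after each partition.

Partition 1: pivot=14 at index 3 -> [-9, 10, 5, 14, 29, 24, 39]
Partition 2: pivot=5 at index 1 -> [-9, 5, 10, 14, 29, 24, 39]
Partition 3: pivot=39 at index 6 -> [-9, 5, 10, 14, 29, 24, 39]
Partition 4: pivot=24 at index 4 -> [-9, 5, 10, 14, 24, 29, 39]


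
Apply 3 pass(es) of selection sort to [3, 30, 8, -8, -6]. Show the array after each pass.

Pass 1: Select minimum -8 at index 3, swap -> [-8, 30, 8, 3, -6]
Pass 2: Select minimum -6 at index 4, swap -> [-8, -6, 8, 3, 30]
Pass 3: Select minimum 3 at index 3, swap -> [-8, -6, 3, 8, 30]


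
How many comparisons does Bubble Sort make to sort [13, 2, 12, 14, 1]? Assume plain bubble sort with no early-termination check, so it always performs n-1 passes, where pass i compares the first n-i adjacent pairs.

Pass 1: compare adjacent pairs (0,1)..(3,4) = 4 comparison(s), 3 swap(s) -> [2, 12, 13, 1, 14]
Pass 2: compare adjacent pairs (0,1)..(2,3) = 3 comparison(s), 1 swap(s) -> [2, 12, 1, 13, 14]
Pass 3: compare adjacent pairs (0,1)..(1,2) = 2 comparison(s), 1 swap(s) -> [2, 1, 12, 13, 14]
Pass 4: compare adjacent pairs (0,1)..(0,1) = 1 comparison(s), 1 swap(s) -> [1, 2, 12, 13, 14]
Total comparisons: 4 + 3 + 2 + 1 = 10


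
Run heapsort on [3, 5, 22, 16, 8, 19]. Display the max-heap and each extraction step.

Build heap: [22, 16, 19, 5, 8, 3]
Extract 22: [19, 16, 3, 5, 8, 22]
Extract 19: [16, 8, 3, 5, 19, 22]
Extract 16: [8, 5, 3, 16, 19, 22]
Extract 8: [5, 3, 8, 16, 19, 22]
Extract 5: [3, 5, 8, 16, 19, 22]


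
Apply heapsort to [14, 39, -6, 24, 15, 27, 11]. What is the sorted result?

Build heap: [39, 24, 27, 14, 15, -6, 11]
Extract 39: [27, 24, 11, 14, 15, -6, 39]
Extract 27: [24, 15, 11, 14, -6, 27, 39]
Extract 24: [15, 14, 11, -6, 24, 27, 39]
Extract 15: [14, -6, 11, 15, 24, 27, 39]
Extract 14: [11, -6, 14, 15, 24, 27, 39]
Extract 11: [-6, 11, 14, 15, 24, 27, 39]


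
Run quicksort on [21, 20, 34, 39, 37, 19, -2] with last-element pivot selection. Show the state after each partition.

Partition 1: pivot=-2 at index 0 -> [-2, 20, 34, 39, 37, 19, 21]
Partition 2: pivot=21 at index 3 -> [-2, 20, 19, 21, 37, 34, 39]
Partition 3: pivot=19 at index 1 -> [-2, 19, 20, 21, 37, 34, 39]
Partition 4: pivot=39 at index 6 -> [-2, 19, 20, 21, 37, 34, 39]
Partition 5: pivot=34 at index 4 -> [-2, 19, 20, 21, 34, 37, 39]


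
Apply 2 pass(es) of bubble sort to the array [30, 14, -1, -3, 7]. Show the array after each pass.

After pass 1: [14, -1, -3, 7, 30] (4 swaps)
After pass 2: [-1, -3, 7, 14, 30] (3 swaps)
Total swaps: 7


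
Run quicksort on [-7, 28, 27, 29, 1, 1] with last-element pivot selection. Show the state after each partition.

Partition 1: pivot=1 at index 2 -> [-7, 1, 1, 29, 28, 27]
Partition 2: pivot=1 at index 1 -> [-7, 1, 1, 29, 28, 27]
Partition 3: pivot=27 at index 3 -> [-7, 1, 1, 27, 28, 29]
Partition 4: pivot=29 at index 5 -> [-7, 1, 1, 27, 28, 29]


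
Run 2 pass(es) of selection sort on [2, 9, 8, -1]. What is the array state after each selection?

Pass 1: Select minimum -1 at index 3, swap -> [-1, 9, 8, 2]
Pass 2: Select minimum 2 at index 3, swap -> [-1, 2, 8, 9]


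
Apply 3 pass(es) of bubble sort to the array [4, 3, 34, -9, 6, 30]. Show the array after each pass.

After pass 1: [3, 4, -9, 6, 30, 34] (4 swaps)
After pass 2: [3, -9, 4, 6, 30, 34] (1 swaps)
After pass 3: [-9, 3, 4, 6, 30, 34] (1 swaps)
Total swaps: 6


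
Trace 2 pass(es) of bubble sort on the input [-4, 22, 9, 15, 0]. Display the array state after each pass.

After pass 1: [-4, 9, 15, 0, 22] (3 swaps)
After pass 2: [-4, 9, 0, 15, 22] (1 swaps)
Total swaps: 4


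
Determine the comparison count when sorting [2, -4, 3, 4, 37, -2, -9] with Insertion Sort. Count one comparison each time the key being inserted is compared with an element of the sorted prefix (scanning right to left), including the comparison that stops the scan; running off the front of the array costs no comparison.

Insert -4: 2 > -4 (shift), reached front = 1 comparison(s) -> [-4, 2, 3, 4, 37, -2, -9]
Insert 3: 2 <= 3 (stop) = 1 comparison(s) -> [-4, 2, 3, 4, 37, -2, -9]
Insert 4: 3 <= 4 (stop) = 1 comparison(s) -> [-4, 2, 3, 4, 37, -2, -9]
Insert 37: 4 <= 37 (stop) = 1 comparison(s) -> [-4, 2, 3, 4, 37, -2, -9]
Insert -2: 37 > -2 (shift), 4 > -2 (shift), 3 > -2 (shift), 2 > -2 (shift), -4 <= -2 (stop) = 5 comparison(s) -> [-4, -2, 2, 3, 4, 37, -9]
Insert -9: 37 > -9 (shift), 4 > -9 (shift), 3 > -9 (shift), 2 > -9 (shift), -2 > -9 (shift), -4 > -9 (shift), reached front = 6 comparison(s) -> [-9, -4, -2, 2, 3, 4, 37]
Total comparisons: 1 + 1 + 1 + 1 + 5 + 6 = 15


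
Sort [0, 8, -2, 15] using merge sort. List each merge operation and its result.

Divide and conquer:
  Merge [0] + [8] -> [0, 8]
  Merge [-2] + [15] -> [-2, 15]
  Merge [0, 8] + [-2, 15] -> [-2, 0, 8, 15]


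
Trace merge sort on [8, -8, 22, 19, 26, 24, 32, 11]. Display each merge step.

Divide and conquer:
  Merge [8] + [-8] -> [-8, 8]
  Merge [22] + [19] -> [19, 22]
  Merge [-8, 8] + [19, 22] -> [-8, 8, 19, 22]
  Merge [26] + [24] -> [24, 26]
  Merge [32] + [11] -> [11, 32]
  Merge [24, 26] + [11, 32] -> [11, 24, 26, 32]
  Merge [-8, 8, 19, 22] + [11, 24, 26, 32] -> [-8, 8, 11, 19, 22, 24, 26, 32]
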